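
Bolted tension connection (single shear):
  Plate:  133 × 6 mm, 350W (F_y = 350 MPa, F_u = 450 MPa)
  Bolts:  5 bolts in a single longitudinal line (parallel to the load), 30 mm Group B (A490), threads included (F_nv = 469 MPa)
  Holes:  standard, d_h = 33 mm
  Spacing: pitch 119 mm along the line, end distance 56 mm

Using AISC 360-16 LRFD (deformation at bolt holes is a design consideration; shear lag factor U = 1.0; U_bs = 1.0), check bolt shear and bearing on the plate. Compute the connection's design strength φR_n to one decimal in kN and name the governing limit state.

Bolt shear: A_b = π(30)²/4 = 706.86 mm². φR_n = 0.75 × 469 × 706.86 × 5 × 1 = 1243.2 kN.
Bearing (6 mm plate, F_u = 450 MPa): end bolts L_c = 56 − 33/2 = 39.5, R_n = min(1.2×39.5×6×450, 2.4×30×6×450) = 127.98 kN/bolt; interior L_c = 119 − 33 = 86, R_n = 194.4 kN/bolt. φR_n = 0.75 × (1×127.98 + 4×194.4) = 679.2 kN.
Governing: min(1243.2, 679.2) = 679.2 kN → bearing.

679.2 kN (bearing governs)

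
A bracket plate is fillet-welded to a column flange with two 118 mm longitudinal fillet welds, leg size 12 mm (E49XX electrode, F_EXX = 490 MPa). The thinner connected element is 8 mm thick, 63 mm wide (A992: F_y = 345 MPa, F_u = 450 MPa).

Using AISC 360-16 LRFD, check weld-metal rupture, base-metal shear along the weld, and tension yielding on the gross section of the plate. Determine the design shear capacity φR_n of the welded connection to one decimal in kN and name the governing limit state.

Weld metal: throat = 0.707×12 = 8.484 mm, L = 2×118 = 236 mm. φR_n = 0.75 × 0.6 × 490 × 8.484 × 236 = 441.5 kN.
Base metal shear (8 mm plate): yield φR_n = 1.0×0.6×345×8×236 = 390.8 kN; rupture φR_n = 0.75×0.6×450×8×236 = 382.3 kN; take 382.3 kN (rupture).
Tension yield (gross): A_g = 63×8 = 504 mm². φR_n = 0.90 × 345 × 504 = 156.5 kN.
Governing: min(441.5, 382.3, 156.5) = 156.5 kN → gross-section yield.

156.5 kN (gross-section yield governs)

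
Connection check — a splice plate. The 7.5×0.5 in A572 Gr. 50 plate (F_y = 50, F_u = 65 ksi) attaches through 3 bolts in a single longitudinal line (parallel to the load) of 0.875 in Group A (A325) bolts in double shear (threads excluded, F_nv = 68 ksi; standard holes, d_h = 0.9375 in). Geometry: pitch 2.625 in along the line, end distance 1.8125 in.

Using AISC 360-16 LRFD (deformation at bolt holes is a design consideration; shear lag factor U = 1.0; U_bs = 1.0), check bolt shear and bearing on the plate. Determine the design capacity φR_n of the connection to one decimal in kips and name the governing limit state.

138.0 kips (bearing governs)

Bolt shear: A_b = π(0.875)²/4 = 0.60132 in². φR_n = 0.75 × 68 × 0.60132 × 3 × 2 = 184.0 kips.
Bearing (0.5 in plate, F_u = 65 ksi): end bolts L_c = 1.8125 − 0.9375/2 = 1.34375, R_n = min(1.2×1.34375×0.5×65, 2.4×0.875×0.5×65) = 52.406 kips/bolt; interior L_c = 2.625 − 0.9375 = 1.6875, R_n = 65.813 kips/bolt. φR_n = 0.75 × (1×52.406 + 2×65.813) = 138.0 kips.
Governing: min(184.0, 138.0) = 138.0 kips → bearing.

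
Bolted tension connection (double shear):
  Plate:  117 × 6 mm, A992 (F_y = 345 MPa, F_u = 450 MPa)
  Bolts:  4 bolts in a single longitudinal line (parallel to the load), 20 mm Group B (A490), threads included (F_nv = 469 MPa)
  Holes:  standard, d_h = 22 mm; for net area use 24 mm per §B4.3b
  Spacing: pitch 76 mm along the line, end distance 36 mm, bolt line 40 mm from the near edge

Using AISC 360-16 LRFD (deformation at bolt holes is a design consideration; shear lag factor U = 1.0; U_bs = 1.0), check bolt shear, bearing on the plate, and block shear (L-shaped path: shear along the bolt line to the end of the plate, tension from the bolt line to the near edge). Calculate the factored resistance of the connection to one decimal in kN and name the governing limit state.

Bolt shear: A_b = π(20)²/4 = 314.16 mm². φR_n = 0.75 × 469 × 314.16 × 4 × 2 = 884.0 kN.
Bearing (6 mm plate, F_u = 450 MPa): end bolts L_c = 36 − 22/2 = 25, R_n = min(1.2×25×6×450, 2.4×20×6×450) = 81 kN/bolt; interior L_c = 76 − 22 = 54, R_n = 129.6 kN/bolt. φR_n = 0.75 × (1×81 + 3×129.6) = 352.4 kN.
Block shear: shear path 1×[36+3×76] = 1×264 mm, A_gv = 1584, A_nv = 1×(264 − 3.5×24)×6 = 1080 mm²; tension to near edge: (40 − 0.5×24)×6 = 168 mm². R_n = min(0.6×450×1080, 0.6×345×1584) + 1.0×450×168 = min(291.6, 327.89) + 75.6 = 367.2 kN. φR_n = 0.75 × 367.2 = 275.4 kN.
Governing: min(884.0, 352.4, 275.4) = 275.4 kN → block shear.

275.4 kN (block shear governs)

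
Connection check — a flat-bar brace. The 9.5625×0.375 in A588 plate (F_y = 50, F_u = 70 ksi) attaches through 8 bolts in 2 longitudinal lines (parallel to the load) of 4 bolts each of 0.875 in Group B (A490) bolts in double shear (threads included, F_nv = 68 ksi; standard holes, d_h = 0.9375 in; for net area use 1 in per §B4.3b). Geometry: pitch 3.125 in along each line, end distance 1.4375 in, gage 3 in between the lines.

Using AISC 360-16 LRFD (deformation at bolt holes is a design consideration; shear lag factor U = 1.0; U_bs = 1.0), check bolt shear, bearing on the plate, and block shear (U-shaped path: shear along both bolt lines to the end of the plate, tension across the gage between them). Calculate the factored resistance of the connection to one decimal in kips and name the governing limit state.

Bolt shear: A_b = π(0.875)²/4 = 0.60132 in². φR_n = 0.75 × 68 × 0.60132 × 8 × 2 = 490.7 kips.
Bearing (0.375 in plate, F_u = 70 ksi): end bolts L_c = 1.4375 − 0.9375/2 = 0.96875, R_n = min(1.2×0.96875×0.375×70, 2.4×0.875×0.375×70) = 30.516 kips/bolt; interior L_c = 3.125 − 0.9375 = 2.1875, R_n = 55.125 kips/bolt. φR_n = 0.75 × (2×30.516 + 6×55.125) = 293.8 kips.
Block shear: shear path 2×[1.4375+3×3.125] = 2×10.8125 in, A_gv = 8.1094, A_nv = 2×(10.8125 − 3.5×1)×0.375 = 5.4844 in²; tension across gage: (3 − 1×1)×0.375 = 0.75 in². R_n = min(0.6×70×5.4844, 0.6×50×8.1094) + 1.0×70×0.75 = min(230.34, 243.28) + 52.5 = 282.84 kips. φR_n = 0.75 × 282.84 = 212.1 kips.
Governing: min(490.7, 293.8, 212.1) = 212.1 kips → block shear.

212.1 kips (block shear governs)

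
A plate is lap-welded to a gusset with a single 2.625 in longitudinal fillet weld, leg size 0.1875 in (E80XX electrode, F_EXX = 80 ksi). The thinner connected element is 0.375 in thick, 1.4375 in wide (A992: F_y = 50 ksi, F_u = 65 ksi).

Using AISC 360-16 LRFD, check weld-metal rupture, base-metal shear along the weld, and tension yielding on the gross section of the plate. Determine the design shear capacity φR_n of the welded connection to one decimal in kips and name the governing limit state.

Weld metal: throat = 0.707×0.1875 = 0.13256 in, L = 2.625 in. φR_n = 0.75 × 0.6 × 80 × 0.13256 × 2.625 = 12.5 kips.
Base metal shear (0.375 in plate): yield φR_n = 1.0×0.6×50×0.375×2.625 = 29.5 kips; rupture φR_n = 0.75×0.6×65×0.375×2.625 = 28.8 kips; take 28.8 kips (rupture).
Tension yield (gross): A_g = 1.4375×0.375 = 0.53906 in². φR_n = 0.90 × 50 × 0.53906 = 24.3 kips.
Governing: min(12.5, 28.8, 24.3) = 12.5 kips → weld metal.

12.5 kips (weld metal governs)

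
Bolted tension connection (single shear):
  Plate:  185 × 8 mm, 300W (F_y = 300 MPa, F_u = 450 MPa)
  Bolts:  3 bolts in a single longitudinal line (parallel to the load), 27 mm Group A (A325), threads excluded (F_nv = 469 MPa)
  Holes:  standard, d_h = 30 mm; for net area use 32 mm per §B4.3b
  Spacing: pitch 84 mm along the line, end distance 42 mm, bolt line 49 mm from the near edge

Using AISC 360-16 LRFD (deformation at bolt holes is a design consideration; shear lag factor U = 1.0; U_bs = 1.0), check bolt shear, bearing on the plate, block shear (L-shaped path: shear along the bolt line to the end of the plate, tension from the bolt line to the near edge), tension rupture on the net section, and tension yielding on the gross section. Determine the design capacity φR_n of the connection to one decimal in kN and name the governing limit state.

Bolt shear: A_b = π(27)²/4 = 572.56 mm². φR_n = 0.75 × 469 × 572.56 × 3 × 1 = 604.2 kN.
Bearing (8 mm plate, F_u = 450 MPa): end bolts L_c = 42 − 30/2 = 27, R_n = min(1.2×27×8×450, 2.4×27×8×450) = 116.64 kN/bolt; interior L_c = 84 − 30 = 54, R_n = 233.28 kN/bolt. φR_n = 0.75 × (1×116.64 + 2×233.28) = 437.4 kN.
Block shear: shear path 1×[42+2×84] = 1×210 mm, A_gv = 1680, A_nv = 1×(210 − 2.5×32)×8 = 1040 mm²; tension to near edge: (49 − 0.5×32)×8 = 264 mm². R_n = min(0.6×450×1040, 0.6×300×1680) + 1.0×450×264 = min(280.8, 302.4) + 118.8 = 399.6 kN. φR_n = 0.75 × 399.6 = 299.7 kN.
Tension rupture (net): A_n = (185 − 1×32)×8 = 1224 mm² (U = 1.0, A_e = A_n). φR_n = 0.75 × 450 × 1224 = 413.1 kN.
Tension yield (gross): A_g = 185×8 = 1480 mm². φR_n = 0.90 × 300 × 1480 = 399.6 kN.
Governing: min(604.2, 437.4, 299.7, 413.1, 399.6) = 299.7 kN → block shear.

299.7 kN (block shear governs)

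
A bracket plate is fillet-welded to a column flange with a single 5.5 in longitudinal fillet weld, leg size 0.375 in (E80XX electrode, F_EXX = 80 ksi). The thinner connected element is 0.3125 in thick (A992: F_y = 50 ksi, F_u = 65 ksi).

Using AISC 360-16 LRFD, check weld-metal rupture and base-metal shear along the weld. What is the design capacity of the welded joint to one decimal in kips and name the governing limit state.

Weld metal: throat = 0.707×0.375 = 0.26513 in, L = 5.5 in. φR_n = 0.75 × 0.6 × 80 × 0.26513 × 5.5 = 52.5 kips.
Base metal shear (0.3125 in plate): yield φR_n = 1.0×0.6×50×0.3125×5.5 = 51.6 kips; rupture φR_n = 0.75×0.6×65×0.3125×5.5 = 50.3 kips; take 50.3 kips (rupture).
Governing: min(52.5, 50.3) = 50.3 kips → base-metal shear.

50.3 kips (base-metal shear governs)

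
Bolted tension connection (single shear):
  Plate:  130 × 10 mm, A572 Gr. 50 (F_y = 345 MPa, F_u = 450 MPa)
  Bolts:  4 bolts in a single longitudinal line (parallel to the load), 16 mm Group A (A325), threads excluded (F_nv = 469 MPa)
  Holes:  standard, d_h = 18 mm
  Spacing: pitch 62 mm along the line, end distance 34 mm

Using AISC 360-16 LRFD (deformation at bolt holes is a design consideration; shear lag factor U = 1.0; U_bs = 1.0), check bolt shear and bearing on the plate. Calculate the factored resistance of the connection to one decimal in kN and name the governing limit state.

Bolt shear: A_b = π(16)²/4 = 201.06 mm². φR_n = 0.75 × 469 × 201.06 × 4 × 1 = 282.9 kN.
Bearing (10 mm plate, F_u = 450 MPa): end bolts L_c = 34 − 18/2 = 25, R_n = min(1.2×25×10×450, 2.4×16×10×450) = 135 kN/bolt; interior L_c = 62 − 18 = 44, R_n = 172.8 kN/bolt. φR_n = 0.75 × (1×135 + 3×172.8) = 490.1 kN.
Governing: min(282.9, 490.1) = 282.9 kN → bolt shear.

282.9 kN (bolt shear governs)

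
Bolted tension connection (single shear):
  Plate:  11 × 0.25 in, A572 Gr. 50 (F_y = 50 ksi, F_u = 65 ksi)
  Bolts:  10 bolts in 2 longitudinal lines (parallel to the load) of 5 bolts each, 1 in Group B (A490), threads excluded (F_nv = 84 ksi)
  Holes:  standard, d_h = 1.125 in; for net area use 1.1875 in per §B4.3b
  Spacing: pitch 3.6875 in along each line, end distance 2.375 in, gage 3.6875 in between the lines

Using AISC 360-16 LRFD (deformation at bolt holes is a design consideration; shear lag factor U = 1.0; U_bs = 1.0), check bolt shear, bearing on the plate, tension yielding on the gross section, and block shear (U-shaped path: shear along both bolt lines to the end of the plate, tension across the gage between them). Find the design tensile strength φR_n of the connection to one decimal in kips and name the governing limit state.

Bolt shear: A_b = π(1)²/4 = 0.7854 in². φR_n = 0.75 × 84 × 0.7854 × 10 × 1 = 494.8 kips.
Bearing (0.25 in plate, F_u = 65 ksi): end bolts L_c = 2.375 − 1.125/2 = 1.8125, R_n = min(1.2×1.8125×0.25×65, 2.4×1×0.25×65) = 35.344 kips/bolt; interior L_c = 3.6875 − 1.125 = 2.5625, R_n = 39 kips/bolt. φR_n = 0.75 × (2×35.344 + 8×39) = 287.0 kips.
Tension yield (gross): A_g = 11×0.25 = 2.75 in². φR_n = 0.90 × 50 × 2.75 = 123.8 kips.
Block shear: shear path 2×[2.375+4×3.6875] = 2×17.125 in, A_gv = 8.5625, A_nv = 2×(17.125 − 4.5×1.1875)×0.25 = 5.8906 in²; tension across gage: (3.6875 − 1×1.1875)×0.25 = 0.625 in². R_n = min(0.6×65×5.8906, 0.6×50×8.5625) + 1.0×65×0.625 = min(229.73, 256.88) + 40.625 = 270.36 kips. φR_n = 0.75 × 270.36 = 202.8 kips.
Governing: min(494.8, 287.0, 123.8, 202.8) = 123.8 kips → gross-section yield.

123.8 kips (gross-section yield governs)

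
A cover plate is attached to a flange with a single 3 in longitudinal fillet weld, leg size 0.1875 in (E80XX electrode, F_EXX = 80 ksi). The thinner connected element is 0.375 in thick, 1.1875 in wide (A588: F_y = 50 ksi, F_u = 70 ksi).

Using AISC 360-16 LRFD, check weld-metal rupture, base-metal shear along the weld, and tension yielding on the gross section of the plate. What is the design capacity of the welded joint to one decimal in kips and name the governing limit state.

14.3 kips (weld metal governs)

Weld metal: throat = 0.707×0.1875 = 0.13256 in, L = 3 in. φR_n = 0.75 × 0.6 × 80 × 0.13256 × 3 = 14.3 kips.
Base metal shear (0.375 in plate): yield φR_n = 1.0×0.6×50×0.375×3 = 33.8 kips; rupture φR_n = 0.75×0.6×70×0.375×3 = 35.4 kips; take 33.8 kips (yield).
Tension yield (gross): A_g = 1.1875×0.375 = 0.44531 in². φR_n = 0.90 × 50 × 0.44531 = 20.0 kips.
Governing: min(14.3, 33.8, 20.0) = 14.3 kips → weld metal.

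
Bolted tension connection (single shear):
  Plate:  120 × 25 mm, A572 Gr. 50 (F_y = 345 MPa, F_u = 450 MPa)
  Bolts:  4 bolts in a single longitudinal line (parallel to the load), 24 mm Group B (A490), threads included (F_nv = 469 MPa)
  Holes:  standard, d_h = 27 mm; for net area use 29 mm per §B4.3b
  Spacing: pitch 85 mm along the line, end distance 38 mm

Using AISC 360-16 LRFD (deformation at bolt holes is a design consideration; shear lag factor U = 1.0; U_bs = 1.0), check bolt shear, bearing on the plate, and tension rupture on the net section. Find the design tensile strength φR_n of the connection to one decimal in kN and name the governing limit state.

Bolt shear: A_b = π(24)²/4 = 452.39 mm². φR_n = 0.75 × 469 × 452.39 × 4 × 1 = 636.5 kN.
Bearing (25 mm plate, F_u = 450 MPa): end bolts L_c = 38 − 27/2 = 24.5, R_n = min(1.2×24.5×25×450, 2.4×24×25×450) = 330.75 kN/bolt; interior L_c = 85 − 27 = 58, R_n = 648 kN/bolt. φR_n = 0.75 × (1×330.75 + 3×648) = 1706.1 kN.
Tension rupture (net): A_n = (120 − 1×29)×25 = 2275 mm² (U = 1.0, A_e = A_n). φR_n = 0.75 × 450 × 2275 = 767.8 kN.
Governing: min(636.5, 1706.1, 767.8) = 636.5 kN → bolt shear.

636.5 kN (bolt shear governs)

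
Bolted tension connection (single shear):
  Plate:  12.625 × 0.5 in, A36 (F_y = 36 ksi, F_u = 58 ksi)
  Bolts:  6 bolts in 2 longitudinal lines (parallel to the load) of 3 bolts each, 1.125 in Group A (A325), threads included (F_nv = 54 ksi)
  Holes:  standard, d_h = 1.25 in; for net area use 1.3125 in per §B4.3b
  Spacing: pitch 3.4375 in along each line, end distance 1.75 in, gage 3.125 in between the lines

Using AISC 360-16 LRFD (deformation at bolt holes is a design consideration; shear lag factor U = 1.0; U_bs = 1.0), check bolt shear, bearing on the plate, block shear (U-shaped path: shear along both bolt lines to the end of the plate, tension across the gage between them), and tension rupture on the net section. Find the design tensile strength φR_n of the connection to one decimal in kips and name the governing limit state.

Bolt shear: A_b = π(1.125)²/4 = 0.99402 in². φR_n = 0.75 × 54 × 0.99402 × 6 × 1 = 241.5 kips.
Bearing (0.5 in plate, F_u = 58 ksi): end bolts L_c = 1.75 − 1.25/2 = 1.125, R_n = min(1.2×1.125×0.5×58, 2.4×1.125×0.5×58) = 39.15 kips/bolt; interior L_c = 3.4375 − 1.25 = 2.1875, R_n = 76.125 kips/bolt. φR_n = 0.75 × (2×39.15 + 4×76.125) = 287.1 kips.
Block shear: shear path 2×[1.75+2×3.4375] = 2×8.625 in, A_gv = 8.625, A_nv = 2×(8.625 − 2.5×1.3125)×0.5 = 5.3438 in²; tension across gage: (3.125 − 1×1.3125)×0.5 = 0.90625 in². R_n = min(0.6×58×5.3438, 0.6×36×8.625) + 1.0×58×0.90625 = min(185.96, 186.3) + 52.563 = 238.52 kips. φR_n = 0.75 × 238.52 = 178.9 kips.
Tension rupture (net): A_n = (12.625 − 2×1.3125)×0.5 = 5 in² (U = 1.0, A_e = A_n). φR_n = 0.75 × 58 × 5 = 217.5 kips.
Governing: min(241.5, 287.1, 178.9, 217.5) = 178.9 kips → block shear.

178.9 kips (block shear governs)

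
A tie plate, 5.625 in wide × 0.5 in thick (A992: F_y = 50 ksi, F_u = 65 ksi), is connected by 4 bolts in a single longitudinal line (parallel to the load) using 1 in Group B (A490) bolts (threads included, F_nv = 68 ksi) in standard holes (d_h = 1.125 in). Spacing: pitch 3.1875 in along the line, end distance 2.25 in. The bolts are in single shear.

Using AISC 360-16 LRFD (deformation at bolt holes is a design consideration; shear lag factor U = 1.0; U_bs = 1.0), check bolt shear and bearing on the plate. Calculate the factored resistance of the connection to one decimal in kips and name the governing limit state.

Bolt shear: A_b = π(1)²/4 = 0.7854 in². φR_n = 0.75 × 68 × 0.7854 × 4 × 1 = 160.2 kips.
Bearing (0.5 in plate, F_u = 65 ksi): end bolts L_c = 2.25 − 1.125/2 = 1.6875, R_n = min(1.2×1.6875×0.5×65, 2.4×1×0.5×65) = 65.813 kips/bolt; interior L_c = 3.1875 − 1.125 = 2.0625, R_n = 78 kips/bolt. φR_n = 0.75 × (1×65.813 + 3×78) = 224.9 kips.
Governing: min(160.2, 224.9) = 160.2 kips → bolt shear.

160.2 kips (bolt shear governs)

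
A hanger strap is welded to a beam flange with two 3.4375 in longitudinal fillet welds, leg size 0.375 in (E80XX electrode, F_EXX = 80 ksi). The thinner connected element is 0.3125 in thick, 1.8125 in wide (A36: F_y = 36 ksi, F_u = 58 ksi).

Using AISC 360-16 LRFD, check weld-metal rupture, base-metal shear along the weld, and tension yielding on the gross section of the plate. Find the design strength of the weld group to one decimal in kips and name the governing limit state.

18.4 kips (gross-section yield governs)

Weld metal: throat = 0.707×0.375 = 0.26513 in, L = 2×3.4375 = 6.875 in. φR_n = 0.75 × 0.6 × 80 × 0.26513 × 6.875 = 65.6 kips.
Base metal shear (0.3125 in plate): yield φR_n = 1.0×0.6×36×0.3125×6.875 = 46.4 kips; rupture φR_n = 0.75×0.6×58×0.3125×6.875 = 56.1 kips; take 46.4 kips (yield).
Tension yield (gross): A_g = 1.8125×0.3125 = 0.56641 in². φR_n = 0.90 × 36 × 0.56641 = 18.4 kips.
Governing: min(65.6, 46.4, 18.4) = 18.4 kips → gross-section yield.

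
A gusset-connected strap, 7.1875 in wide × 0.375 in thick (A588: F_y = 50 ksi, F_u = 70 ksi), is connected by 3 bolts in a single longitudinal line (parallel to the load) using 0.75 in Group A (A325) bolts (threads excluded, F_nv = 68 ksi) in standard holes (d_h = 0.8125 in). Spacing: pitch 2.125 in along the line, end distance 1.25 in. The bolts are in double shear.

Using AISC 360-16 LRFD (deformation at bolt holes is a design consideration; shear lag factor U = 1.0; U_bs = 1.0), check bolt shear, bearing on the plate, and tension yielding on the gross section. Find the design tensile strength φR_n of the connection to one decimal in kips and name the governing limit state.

81.9 kips (bearing governs)

Bolt shear: A_b = π(0.75)²/4 = 0.44179 in². φR_n = 0.75 × 68 × 0.44179 × 3 × 2 = 135.2 kips.
Bearing (0.375 in plate, F_u = 70 ksi): end bolts L_c = 1.25 − 0.8125/2 = 0.84375, R_n = min(1.2×0.84375×0.375×70, 2.4×0.75×0.375×70) = 26.578 kips/bolt; interior L_c = 2.125 − 0.8125 = 1.3125, R_n = 41.344 kips/bolt. φR_n = 0.75 × (1×26.578 + 2×41.344) = 81.9 kips.
Tension yield (gross): A_g = 7.1875×0.375 = 2.6953 in². φR_n = 0.90 × 50 × 2.6953 = 121.3 kips.
Governing: min(135.2, 81.9, 121.3) = 81.9 kips → bearing.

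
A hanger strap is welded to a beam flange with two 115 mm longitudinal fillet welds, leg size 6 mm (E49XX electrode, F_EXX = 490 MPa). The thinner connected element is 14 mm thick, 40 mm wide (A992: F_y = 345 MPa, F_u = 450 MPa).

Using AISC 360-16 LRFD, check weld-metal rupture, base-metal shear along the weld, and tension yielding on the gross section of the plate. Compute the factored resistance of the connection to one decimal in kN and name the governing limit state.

Weld metal: throat = 0.707×6 = 4.242 mm, L = 2×115 = 230 mm. φR_n = 0.75 × 0.6 × 490 × 4.242 × 230 = 215.1 kN.
Base metal shear (14 mm plate): yield φR_n = 1.0×0.6×345×14×230 = 666.5 kN; rupture φR_n = 0.75×0.6×450×14×230 = 652.1 kN; take 652.1 kN (rupture).
Tension yield (gross): A_g = 40×14 = 560 mm². φR_n = 0.90 × 345 × 560 = 173.9 kN.
Governing: min(215.1, 652.1, 173.9) = 173.9 kN → gross-section yield.

173.9 kN (gross-section yield governs)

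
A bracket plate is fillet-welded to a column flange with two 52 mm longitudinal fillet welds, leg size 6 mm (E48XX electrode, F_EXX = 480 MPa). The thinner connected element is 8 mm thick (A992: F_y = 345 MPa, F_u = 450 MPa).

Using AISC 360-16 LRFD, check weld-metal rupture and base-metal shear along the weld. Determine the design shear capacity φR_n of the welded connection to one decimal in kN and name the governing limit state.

Weld metal: throat = 0.707×6 = 4.242 mm, L = 2×52 = 104 mm. φR_n = 0.75 × 0.6 × 480 × 4.242 × 104 = 95.3 kN.
Base metal shear (8 mm plate): yield φR_n = 1.0×0.6×345×8×104 = 172.2 kN; rupture φR_n = 0.75×0.6×450×8×104 = 168.5 kN; take 168.5 kN (rupture).
Governing: min(95.3, 168.5) = 95.3 kN → weld metal.

95.3 kN (weld metal governs)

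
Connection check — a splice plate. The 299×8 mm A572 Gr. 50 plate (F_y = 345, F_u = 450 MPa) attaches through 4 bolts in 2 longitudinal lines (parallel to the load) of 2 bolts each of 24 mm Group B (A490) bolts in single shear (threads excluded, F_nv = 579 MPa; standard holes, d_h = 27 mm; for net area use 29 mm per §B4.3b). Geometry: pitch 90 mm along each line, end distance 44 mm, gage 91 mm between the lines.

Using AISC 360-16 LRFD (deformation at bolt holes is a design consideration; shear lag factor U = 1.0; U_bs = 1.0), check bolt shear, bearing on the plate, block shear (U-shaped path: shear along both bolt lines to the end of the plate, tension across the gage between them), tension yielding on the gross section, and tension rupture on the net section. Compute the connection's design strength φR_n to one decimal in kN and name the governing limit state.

460.6 kN (block shear governs)

Bolt shear: A_b = π(24)²/4 = 452.39 mm². φR_n = 0.75 × 579 × 452.39 × 4 × 1 = 785.8 kN.
Bearing (8 mm plate, F_u = 450 MPa): end bolts L_c = 44 − 27/2 = 30.5, R_n = min(1.2×30.5×8×450, 2.4×24×8×450) = 131.76 kN/bolt; interior L_c = 90 − 27 = 63, R_n = 207.36 kN/bolt. φR_n = 0.75 × (2×131.76 + 2×207.36) = 508.7 kN.
Block shear: shear path 2×[44+1×90] = 2×134 mm, A_gv = 2144, A_nv = 2×(134 − 1.5×29)×8 = 1448 mm²; tension across gage: (91 − 1×29)×8 = 496 mm². R_n = min(0.6×450×1448, 0.6×345×2144) + 1.0×450×496 = min(390.96, 443.81) + 223.2 = 614.16 kN. φR_n = 0.75 × 614.16 = 460.6 kN.
Tension yield (gross): A_g = 299×8 = 2392 mm². φR_n = 0.90 × 345 × 2392 = 742.7 kN.
Tension rupture (net): A_n = (299 − 2×29)×8 = 1928 mm² (U = 1.0, A_e = A_n). φR_n = 0.75 × 450 × 1928 = 650.7 kN.
Governing: min(785.8, 508.7, 460.6, 742.7, 650.7) = 460.6 kN → block shear.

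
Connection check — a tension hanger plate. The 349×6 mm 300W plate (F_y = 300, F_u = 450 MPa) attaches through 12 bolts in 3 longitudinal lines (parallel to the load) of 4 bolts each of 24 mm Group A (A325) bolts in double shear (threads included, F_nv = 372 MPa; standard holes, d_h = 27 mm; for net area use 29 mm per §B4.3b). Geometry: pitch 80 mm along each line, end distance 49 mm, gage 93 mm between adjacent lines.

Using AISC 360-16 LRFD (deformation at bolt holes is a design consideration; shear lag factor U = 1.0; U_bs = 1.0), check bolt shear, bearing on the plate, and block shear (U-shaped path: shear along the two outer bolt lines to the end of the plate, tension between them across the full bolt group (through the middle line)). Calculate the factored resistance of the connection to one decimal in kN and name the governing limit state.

714.8 kN (block shear governs)

Bolt shear: A_b = π(24)²/4 = 452.39 mm². φR_n = 0.75 × 372 × 452.39 × 12 × 2 = 3029.2 kN.
Bearing (6 mm plate, F_u = 450 MPa): end bolts L_c = 49 − 27/2 = 35.5, R_n = min(1.2×35.5×6×450, 2.4×24×6×450) = 115.02 kN/bolt; interior L_c = 80 − 27 = 53, R_n = 155.52 kN/bolt. φR_n = 0.75 × (3×115.02 + 9×155.52) = 1308.6 kN.
Block shear: shear path 2×[49+3×80] = 2×289 mm, A_gv = 3468, A_nv = 2×(289 − 3.5×29)×6 = 2250 mm²; tension across gage: (186 − 2×29)×6 = 768 mm². R_n = min(0.6×450×2250, 0.6×300×3468) + 1.0×450×768 = min(607.5, 624.24) + 345.6 = 953.1 kN. φR_n = 0.75 × 953.1 = 714.8 kN.
Governing: min(3029.2, 1308.6, 714.8) = 714.8 kN → block shear.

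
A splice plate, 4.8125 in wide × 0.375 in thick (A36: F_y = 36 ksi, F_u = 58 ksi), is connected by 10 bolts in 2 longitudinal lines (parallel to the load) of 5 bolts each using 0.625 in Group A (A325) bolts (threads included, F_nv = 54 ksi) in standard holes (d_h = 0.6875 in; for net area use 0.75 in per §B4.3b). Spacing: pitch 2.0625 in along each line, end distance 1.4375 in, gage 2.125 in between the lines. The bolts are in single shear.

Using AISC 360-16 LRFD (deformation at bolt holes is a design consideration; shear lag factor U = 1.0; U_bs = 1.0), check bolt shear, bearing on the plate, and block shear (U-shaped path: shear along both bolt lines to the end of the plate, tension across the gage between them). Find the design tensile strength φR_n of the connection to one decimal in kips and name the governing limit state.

Bolt shear: A_b = π(0.625)²/4 = 0.3068 in². φR_n = 0.75 × 54 × 0.3068 × 10 × 1 = 124.3 kips.
Bearing (0.375 in plate, F_u = 58 ksi): end bolts L_c = 1.4375 − 0.6875/2 = 1.09375, R_n = min(1.2×1.09375×0.375×58, 2.4×0.625×0.375×58) = 28.547 kips/bolt; interior L_c = 2.0625 − 0.6875 = 1.375, R_n = 32.625 kips/bolt. φR_n = 0.75 × (2×28.547 + 8×32.625) = 238.6 kips.
Block shear: shear path 2×[1.4375+4×2.0625] = 2×9.6875 in, A_gv = 7.2656, A_nv = 2×(9.6875 − 4.5×0.75)×0.375 = 4.7344 in²; tension across gage: (2.125 − 1×0.75)×0.375 = 0.51563 in². R_n = min(0.6×58×4.7344, 0.6×36×7.2656) + 1.0×58×0.51563 = min(164.76, 156.94) + 29.907 = 186.85 kips. φR_n = 0.75 × 186.85 = 140.1 kips.
Governing: min(124.3, 238.6, 140.1) = 124.3 kips → bolt shear.

124.3 kips (bolt shear governs)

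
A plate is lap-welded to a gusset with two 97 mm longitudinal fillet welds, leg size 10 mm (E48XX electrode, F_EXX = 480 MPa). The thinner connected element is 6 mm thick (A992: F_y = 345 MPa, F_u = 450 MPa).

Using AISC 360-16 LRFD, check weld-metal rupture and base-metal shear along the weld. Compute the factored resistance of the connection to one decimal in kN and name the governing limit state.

Weld metal: throat = 0.707×10 = 7.07 mm, L = 2×97 = 194 mm. φR_n = 0.75 × 0.6 × 480 × 7.07 × 194 = 296.3 kN.
Base metal shear (6 mm plate): yield φR_n = 1.0×0.6×345×6×194 = 240.9 kN; rupture φR_n = 0.75×0.6×450×6×194 = 235.7 kN; take 235.7 kN (rupture).
Governing: min(296.3, 235.7) = 235.7 kN → base-metal shear.

235.7 kN (base-metal shear governs)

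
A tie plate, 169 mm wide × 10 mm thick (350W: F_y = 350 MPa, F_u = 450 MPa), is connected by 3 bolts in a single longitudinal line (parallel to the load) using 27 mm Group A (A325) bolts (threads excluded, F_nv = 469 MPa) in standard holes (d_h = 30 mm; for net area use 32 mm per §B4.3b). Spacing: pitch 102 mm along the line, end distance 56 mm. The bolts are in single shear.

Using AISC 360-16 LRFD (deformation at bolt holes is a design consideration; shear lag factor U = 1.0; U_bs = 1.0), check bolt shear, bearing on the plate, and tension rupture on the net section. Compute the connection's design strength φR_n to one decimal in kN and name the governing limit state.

462.4 kN (net-section rupture governs)

Bolt shear: A_b = π(27)²/4 = 572.56 mm². φR_n = 0.75 × 469 × 572.56 × 3 × 1 = 604.2 kN.
Bearing (10 mm plate, F_u = 450 MPa): end bolts L_c = 56 − 30/2 = 41, R_n = min(1.2×41×10×450, 2.4×27×10×450) = 221.4 kN/bolt; interior L_c = 102 − 30 = 72, R_n = 291.6 kN/bolt. φR_n = 0.75 × (1×221.4 + 2×291.6) = 603.5 kN.
Tension rupture (net): A_n = (169 − 1×32)×10 = 1370 mm² (U = 1.0, A_e = A_n). φR_n = 0.75 × 450 × 1370 = 462.4 kN.
Governing: min(604.2, 603.5, 462.4) = 462.4 kN → net-section rupture.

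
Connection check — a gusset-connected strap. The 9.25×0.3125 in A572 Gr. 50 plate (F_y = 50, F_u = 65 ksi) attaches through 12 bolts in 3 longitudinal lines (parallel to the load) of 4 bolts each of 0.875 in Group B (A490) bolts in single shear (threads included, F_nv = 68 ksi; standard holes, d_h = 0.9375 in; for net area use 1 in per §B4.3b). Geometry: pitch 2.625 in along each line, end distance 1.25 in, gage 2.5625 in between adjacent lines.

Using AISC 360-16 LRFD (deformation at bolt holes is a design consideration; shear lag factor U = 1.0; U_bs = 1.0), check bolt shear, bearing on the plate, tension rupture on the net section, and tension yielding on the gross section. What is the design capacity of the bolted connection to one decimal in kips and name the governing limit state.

95.2 kips (net-section rupture governs)

Bolt shear: A_b = π(0.875)²/4 = 0.60132 in². φR_n = 0.75 × 68 × 0.60132 × 12 × 1 = 368.0 kips.
Bearing (0.3125 in plate, F_u = 65 ksi): end bolts L_c = 1.25 − 0.9375/2 = 0.78125, R_n = min(1.2×0.78125×0.3125×65, 2.4×0.875×0.3125×65) = 19.043 kips/bolt; interior L_c = 2.625 − 0.9375 = 1.6875, R_n = 41.133 kips/bolt. φR_n = 0.75 × (3×19.043 + 9×41.133) = 320.5 kips.
Tension rupture (net): A_n = (9.25 − 3×1)×0.3125 = 1.9531 in² (U = 1.0, A_e = A_n). φR_n = 0.75 × 65 × 1.9531 = 95.2 kips.
Tension yield (gross): A_g = 9.25×0.3125 = 2.8906 in². φR_n = 0.90 × 50 × 2.8906 = 130.1 kips.
Governing: min(368.0, 320.5, 95.2, 130.1) = 95.2 kips → net-section rupture.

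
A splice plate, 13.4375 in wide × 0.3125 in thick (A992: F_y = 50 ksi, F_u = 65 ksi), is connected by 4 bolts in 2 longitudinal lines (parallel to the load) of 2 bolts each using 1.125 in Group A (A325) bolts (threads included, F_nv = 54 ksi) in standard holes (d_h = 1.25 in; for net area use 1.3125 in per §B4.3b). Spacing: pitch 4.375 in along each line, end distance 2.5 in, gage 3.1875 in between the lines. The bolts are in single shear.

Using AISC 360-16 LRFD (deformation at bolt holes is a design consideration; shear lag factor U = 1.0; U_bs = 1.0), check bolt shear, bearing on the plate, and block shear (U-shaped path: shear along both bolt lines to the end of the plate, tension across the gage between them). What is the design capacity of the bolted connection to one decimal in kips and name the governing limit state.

Bolt shear: A_b = π(1.125)²/4 = 0.99402 in². φR_n = 0.75 × 54 × 0.99402 × 4 × 1 = 161.0 kips.
Bearing (0.3125 in plate, F_u = 65 ksi): end bolts L_c = 2.5 − 1.25/2 = 1.875, R_n = min(1.2×1.875×0.3125×65, 2.4×1.125×0.3125×65) = 45.703 kips/bolt; interior L_c = 4.375 − 1.25 = 3.125, R_n = 54.844 kips/bolt. φR_n = 0.75 × (2×45.703 + 2×54.844) = 150.8 kips.
Block shear: shear path 2×[2.5+1×4.375] = 2×6.875 in, A_gv = 4.2969, A_nv = 2×(6.875 − 1.5×1.3125)×0.3125 = 3.0664 in²; tension across gage: (3.1875 − 1×1.3125)×0.3125 = 0.58594 in². R_n = min(0.6×65×3.0664, 0.6×50×4.2969) + 1.0×65×0.58594 = min(119.59, 128.91) + 38.086 = 157.68 kips. φR_n = 0.75 × 157.68 = 118.3 kips.
Governing: min(161.0, 150.8, 118.3) = 118.3 kips → block shear.

118.3 kips (block shear governs)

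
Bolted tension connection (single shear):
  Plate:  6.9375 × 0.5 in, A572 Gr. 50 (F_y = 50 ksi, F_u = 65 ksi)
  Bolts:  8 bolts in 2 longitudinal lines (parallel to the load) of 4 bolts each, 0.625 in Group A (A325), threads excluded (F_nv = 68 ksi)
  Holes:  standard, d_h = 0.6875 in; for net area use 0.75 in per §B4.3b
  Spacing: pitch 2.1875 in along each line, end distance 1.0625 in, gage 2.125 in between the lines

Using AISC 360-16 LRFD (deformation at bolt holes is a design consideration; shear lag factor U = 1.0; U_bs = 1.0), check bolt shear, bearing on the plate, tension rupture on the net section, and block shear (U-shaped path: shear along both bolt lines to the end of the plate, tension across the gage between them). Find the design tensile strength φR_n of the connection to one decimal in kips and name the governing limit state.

125.2 kips (bolt shear governs)

Bolt shear: A_b = π(0.625)²/4 = 0.3068 in². φR_n = 0.75 × 68 × 0.3068 × 8 × 1 = 125.2 kips.
Bearing (0.5 in plate, F_u = 65 ksi): end bolts L_c = 1.0625 − 0.6875/2 = 0.71875, R_n = min(1.2×0.71875×0.5×65, 2.4×0.625×0.5×65) = 28.031 kips/bolt; interior L_c = 2.1875 − 0.6875 = 1.5, R_n = 48.75 kips/bolt. φR_n = 0.75 × (2×28.031 + 6×48.75) = 261.4 kips.
Tension rupture (net): A_n = (6.9375 − 2×0.75)×0.5 = 2.7188 in² (U = 1.0, A_e = A_n). φR_n = 0.75 × 65 × 2.7188 = 132.5 kips.
Block shear: shear path 2×[1.0625+3×2.1875] = 2×7.625 in, A_gv = 7.625, A_nv = 2×(7.625 − 3.5×0.75)×0.5 = 5 in²; tension across gage: (2.125 − 1×0.75)×0.5 = 0.6875 in². R_n = min(0.6×65×5, 0.6×50×7.625) + 1.0×65×0.6875 = min(195, 228.75) + 44.688 = 239.69 kips. φR_n = 0.75 × 239.69 = 179.8 kips.
Governing: min(125.2, 261.4, 132.5, 179.8) = 125.2 kips → bolt shear.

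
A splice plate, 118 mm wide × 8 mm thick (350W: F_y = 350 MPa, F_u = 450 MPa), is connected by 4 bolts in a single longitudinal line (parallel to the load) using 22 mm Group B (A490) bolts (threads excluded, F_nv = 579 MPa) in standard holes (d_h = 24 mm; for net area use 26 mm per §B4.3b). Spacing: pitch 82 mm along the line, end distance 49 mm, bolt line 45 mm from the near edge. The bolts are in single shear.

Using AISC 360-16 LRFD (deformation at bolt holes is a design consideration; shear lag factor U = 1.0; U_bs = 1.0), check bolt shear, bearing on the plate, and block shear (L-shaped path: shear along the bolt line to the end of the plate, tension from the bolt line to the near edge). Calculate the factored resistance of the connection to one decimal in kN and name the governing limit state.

416.9 kN (block shear governs)

Bolt shear: A_b = π(22)²/4 = 380.13 mm². φR_n = 0.75 × 579 × 380.13 × 4 × 1 = 660.3 kN.
Bearing (8 mm plate, F_u = 450 MPa): end bolts L_c = 49 − 24/2 = 37, R_n = min(1.2×37×8×450, 2.4×22×8×450) = 159.84 kN/bolt; interior L_c = 82 − 24 = 58, R_n = 190.08 kN/bolt. φR_n = 0.75 × (1×159.84 + 3×190.08) = 547.6 kN.
Block shear: shear path 1×[49+3×82] = 1×295 mm, A_gv = 2360, A_nv = 1×(295 − 3.5×26)×8 = 1632 mm²; tension to near edge: (45 − 0.5×26)×8 = 256 mm². R_n = min(0.6×450×1632, 0.6×350×2360) + 1.0×450×256 = min(440.64, 495.6) + 115.2 = 555.84 kN. φR_n = 0.75 × 555.84 = 416.9 kN.
Governing: min(660.3, 547.6, 416.9) = 416.9 kN → block shear.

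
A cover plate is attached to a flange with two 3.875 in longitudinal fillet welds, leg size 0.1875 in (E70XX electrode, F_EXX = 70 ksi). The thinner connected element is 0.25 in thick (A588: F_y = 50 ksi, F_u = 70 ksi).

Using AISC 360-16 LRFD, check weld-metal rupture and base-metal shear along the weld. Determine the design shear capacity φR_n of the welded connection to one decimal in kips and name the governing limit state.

Weld metal: throat = 0.707×0.1875 = 0.13256 in, L = 2×3.875 = 7.75 in. φR_n = 0.75 × 0.6 × 70 × 0.13256 × 7.75 = 32.4 kips.
Base metal shear (0.25 in plate): yield φR_n = 1.0×0.6×50×0.25×7.75 = 58.1 kips; rupture φR_n = 0.75×0.6×70×0.25×7.75 = 61.0 kips; take 58.1 kips (yield).
Governing: min(32.4, 58.1) = 32.4 kips → weld metal.

32.4 kips (weld metal governs)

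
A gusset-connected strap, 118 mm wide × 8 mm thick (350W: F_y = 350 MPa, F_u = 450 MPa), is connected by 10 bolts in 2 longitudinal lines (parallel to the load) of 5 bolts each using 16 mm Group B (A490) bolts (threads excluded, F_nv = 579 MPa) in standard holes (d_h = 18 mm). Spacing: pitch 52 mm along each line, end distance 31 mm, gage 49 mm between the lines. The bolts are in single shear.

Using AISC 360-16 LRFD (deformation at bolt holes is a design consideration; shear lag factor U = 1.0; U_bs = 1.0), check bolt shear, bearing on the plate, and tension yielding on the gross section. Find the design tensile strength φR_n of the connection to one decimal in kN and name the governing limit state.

297.4 kN (gross-section yield governs)

Bolt shear: A_b = π(16)²/4 = 201.06 mm². φR_n = 0.75 × 579 × 201.06 × 10 × 1 = 873.1 kN.
Bearing (8 mm plate, F_u = 450 MPa): end bolts L_c = 31 − 18/2 = 22, R_n = min(1.2×22×8×450, 2.4×16×8×450) = 95.04 kN/bolt; interior L_c = 52 − 18 = 34, R_n = 138.24 kN/bolt. φR_n = 0.75 × (2×95.04 + 8×138.24) = 972.0 kN.
Tension yield (gross): A_g = 118×8 = 944 mm². φR_n = 0.90 × 350 × 944 = 297.4 kN.
Governing: min(873.1, 972.0, 297.4) = 297.4 kN → gross-section yield.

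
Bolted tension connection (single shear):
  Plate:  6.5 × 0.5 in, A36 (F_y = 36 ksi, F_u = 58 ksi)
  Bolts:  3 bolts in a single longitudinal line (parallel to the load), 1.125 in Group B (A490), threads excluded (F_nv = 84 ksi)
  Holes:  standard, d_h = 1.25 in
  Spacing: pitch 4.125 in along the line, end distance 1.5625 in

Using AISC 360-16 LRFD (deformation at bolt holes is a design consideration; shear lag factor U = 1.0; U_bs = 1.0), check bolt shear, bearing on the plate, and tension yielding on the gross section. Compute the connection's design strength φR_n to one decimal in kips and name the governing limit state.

Bolt shear: A_b = π(1.125)²/4 = 0.99402 in². φR_n = 0.75 × 84 × 0.99402 × 3 × 1 = 187.9 kips.
Bearing (0.5 in plate, F_u = 58 ksi): end bolts L_c = 1.5625 − 1.25/2 = 0.9375, R_n = min(1.2×0.9375×0.5×58, 2.4×1.125×0.5×58) = 32.625 kips/bolt; interior L_c = 4.125 − 1.25 = 2.875, R_n = 78.3 kips/bolt. φR_n = 0.75 × (1×32.625 + 2×78.3) = 141.9 kips.
Tension yield (gross): A_g = 6.5×0.5 = 3.25 in². φR_n = 0.90 × 36 × 3.25 = 105.3 kips.
Governing: min(187.9, 141.9, 105.3) = 105.3 kips → gross-section yield.

105.3 kips (gross-section yield governs)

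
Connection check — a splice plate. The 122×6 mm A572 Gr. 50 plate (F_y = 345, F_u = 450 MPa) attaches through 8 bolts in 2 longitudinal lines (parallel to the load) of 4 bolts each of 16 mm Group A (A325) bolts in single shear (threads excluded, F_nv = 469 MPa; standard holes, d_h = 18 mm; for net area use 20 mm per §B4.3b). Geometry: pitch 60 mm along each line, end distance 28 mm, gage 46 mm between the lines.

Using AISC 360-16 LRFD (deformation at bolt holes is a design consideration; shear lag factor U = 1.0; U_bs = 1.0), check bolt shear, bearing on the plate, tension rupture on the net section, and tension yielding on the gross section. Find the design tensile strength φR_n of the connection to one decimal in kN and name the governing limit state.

Bolt shear: A_b = π(16)²/4 = 201.06 mm². φR_n = 0.75 × 469 × 201.06 × 8 × 1 = 565.8 kN.
Bearing (6 mm plate, F_u = 450 MPa): end bolts L_c = 28 − 18/2 = 19, R_n = min(1.2×19×6×450, 2.4×16×6×450) = 61.56 kN/bolt; interior L_c = 60 − 18 = 42, R_n = 103.68 kN/bolt. φR_n = 0.75 × (2×61.56 + 6×103.68) = 558.9 kN.
Tension rupture (net): A_n = (122 − 2×20)×6 = 492 mm² (U = 1.0, A_e = A_n). φR_n = 0.75 × 450 × 492 = 166.1 kN.
Tension yield (gross): A_g = 122×6 = 732 mm². φR_n = 0.90 × 345 × 732 = 227.3 kN.
Governing: min(565.8, 558.9, 166.1, 227.3) = 166.1 kN → net-section rupture.

166.1 kN (net-section rupture governs)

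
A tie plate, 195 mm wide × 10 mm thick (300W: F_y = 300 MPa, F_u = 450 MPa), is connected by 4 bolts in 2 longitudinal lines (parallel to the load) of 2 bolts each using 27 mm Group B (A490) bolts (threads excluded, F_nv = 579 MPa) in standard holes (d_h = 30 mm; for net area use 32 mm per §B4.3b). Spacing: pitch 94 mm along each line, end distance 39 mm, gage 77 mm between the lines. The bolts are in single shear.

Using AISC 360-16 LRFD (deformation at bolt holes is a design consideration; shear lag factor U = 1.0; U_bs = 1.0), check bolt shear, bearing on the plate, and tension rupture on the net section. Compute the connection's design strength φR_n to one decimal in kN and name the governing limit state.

442.1 kN (net-section rupture governs)

Bolt shear: A_b = π(27)²/4 = 572.56 mm². φR_n = 0.75 × 579 × 572.56 × 4 × 1 = 994.5 kN.
Bearing (10 mm plate, F_u = 450 MPa): end bolts L_c = 39 − 30/2 = 24, R_n = min(1.2×24×10×450, 2.4×27×10×450) = 129.6 kN/bolt; interior L_c = 94 − 30 = 64, R_n = 291.6 kN/bolt. φR_n = 0.75 × (2×129.6 + 2×291.6) = 631.8 kN.
Tension rupture (net): A_n = (195 − 2×32)×10 = 1310 mm² (U = 1.0, A_e = A_n). φR_n = 0.75 × 450 × 1310 = 442.1 kN.
Governing: min(994.5, 631.8, 442.1) = 442.1 kN → net-section rupture.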